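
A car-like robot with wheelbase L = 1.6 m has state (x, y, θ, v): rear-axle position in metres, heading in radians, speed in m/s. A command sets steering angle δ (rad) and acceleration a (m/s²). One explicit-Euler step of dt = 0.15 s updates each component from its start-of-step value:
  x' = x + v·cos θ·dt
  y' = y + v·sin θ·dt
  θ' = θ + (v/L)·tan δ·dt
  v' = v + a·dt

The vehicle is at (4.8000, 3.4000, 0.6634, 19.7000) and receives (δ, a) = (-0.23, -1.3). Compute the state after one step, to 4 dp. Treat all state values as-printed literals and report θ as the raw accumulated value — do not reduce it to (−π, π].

x' = 4.8000 + 19.7000·cos(0.6634)·0.15 = 7.1283
y' = 3.4000 + 19.7000·sin(0.6634)·0.15 = 5.2197
θ' = 0.6634 + (19.7000/1.6)·tan(-0.23)·0.15 = 0.2310
v' = 19.7000 − 1.3000·0.15 = 19.5050

(7.1283, 5.2197, 0.2310, 19.5050)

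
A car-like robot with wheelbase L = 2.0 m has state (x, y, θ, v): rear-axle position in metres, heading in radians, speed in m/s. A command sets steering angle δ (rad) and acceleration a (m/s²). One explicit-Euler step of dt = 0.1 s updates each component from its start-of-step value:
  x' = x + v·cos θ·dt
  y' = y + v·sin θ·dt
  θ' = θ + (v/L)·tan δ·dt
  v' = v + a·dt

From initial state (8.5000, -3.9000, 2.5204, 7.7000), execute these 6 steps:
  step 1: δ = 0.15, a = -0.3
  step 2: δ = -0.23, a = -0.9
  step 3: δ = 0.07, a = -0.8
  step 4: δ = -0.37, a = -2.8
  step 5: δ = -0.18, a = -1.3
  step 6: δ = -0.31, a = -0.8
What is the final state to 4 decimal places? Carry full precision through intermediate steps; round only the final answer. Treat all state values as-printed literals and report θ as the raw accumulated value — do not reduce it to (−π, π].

(5.0233, -1.1123, 2.1907, 7.0100)

after step 1 (δ=0.15, a=-0.3): (7.873848, -3.451856, 2.578587, 7.670000)
after step 2 (δ=-0.23, a=-0.9): (7.225230, -3.042485, 2.488793, 7.580000)
after step 3 (δ=0.07, a=-0.8): (6.623086, -2.582066, 2.515366, 7.500000)
after step 4 (δ=-0.37, a=-2.8): (6.015402, -2.142497, 2.369918, 7.220000)
after step 5 (δ=-0.18, a=-1.3): (5.497913, -1.639020, 2.304227, 7.090000)
after step 6 (δ=-0.31, a=-0.8): (5.023293, -1.112317, 2.190671, 7.010000)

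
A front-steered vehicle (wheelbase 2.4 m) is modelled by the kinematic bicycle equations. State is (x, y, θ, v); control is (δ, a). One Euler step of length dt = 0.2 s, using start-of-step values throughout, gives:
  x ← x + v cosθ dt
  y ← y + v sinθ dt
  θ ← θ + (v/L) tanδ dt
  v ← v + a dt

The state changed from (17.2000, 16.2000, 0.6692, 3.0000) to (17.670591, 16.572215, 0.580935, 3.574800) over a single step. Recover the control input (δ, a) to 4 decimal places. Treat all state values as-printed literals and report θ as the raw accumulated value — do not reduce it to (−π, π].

a = (v'−v)/dt = (0.574800)/0.2 = 2.8740
Δθ = θ'−θ = -0.088265;  (v·dt/L) = 3.0000·0.2/2.4 = 0.250000
tan δ = Δθ·L/(v·dt) = -0.353060  →  δ = -0.3394

δ = -0.3394, a = 2.8740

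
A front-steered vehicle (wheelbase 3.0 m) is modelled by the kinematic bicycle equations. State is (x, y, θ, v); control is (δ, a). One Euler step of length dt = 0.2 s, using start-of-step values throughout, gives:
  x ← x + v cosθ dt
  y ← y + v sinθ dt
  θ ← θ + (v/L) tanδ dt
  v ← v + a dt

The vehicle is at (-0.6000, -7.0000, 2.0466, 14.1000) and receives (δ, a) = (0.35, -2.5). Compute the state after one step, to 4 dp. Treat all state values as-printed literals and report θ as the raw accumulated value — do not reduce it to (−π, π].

(-1.8917, -4.4932, 2.3897, 13.6000)

x' = -0.6000 + 14.1000·cos(2.0466)·0.2 = -1.8917
y' = -7.0000 + 14.1000·sin(2.0466)·0.2 = -4.4932
θ' = 2.0466 + (14.1000/3.0)·tan(0.35)·0.2 = 2.3897
v' = 14.1000 − 2.5000·0.2 = 13.6000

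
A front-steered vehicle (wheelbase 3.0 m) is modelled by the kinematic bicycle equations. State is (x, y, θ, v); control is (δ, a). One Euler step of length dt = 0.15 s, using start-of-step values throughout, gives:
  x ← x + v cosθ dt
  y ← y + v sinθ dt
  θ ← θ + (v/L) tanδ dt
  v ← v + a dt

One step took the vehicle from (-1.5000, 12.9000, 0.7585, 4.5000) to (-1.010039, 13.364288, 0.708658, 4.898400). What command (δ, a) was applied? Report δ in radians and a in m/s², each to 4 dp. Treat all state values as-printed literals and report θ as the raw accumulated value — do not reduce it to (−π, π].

a = (v'−v)/dt = (0.398400)/0.15 = 2.6560
Δθ = θ'−θ = -0.049842;  (v·dt/L) = 4.5000·0.15/3.0 = 0.225000
tan δ = Δθ·L/(v·dt) = -0.221520  →  δ = -0.2180

δ = -0.2180, a = 2.6560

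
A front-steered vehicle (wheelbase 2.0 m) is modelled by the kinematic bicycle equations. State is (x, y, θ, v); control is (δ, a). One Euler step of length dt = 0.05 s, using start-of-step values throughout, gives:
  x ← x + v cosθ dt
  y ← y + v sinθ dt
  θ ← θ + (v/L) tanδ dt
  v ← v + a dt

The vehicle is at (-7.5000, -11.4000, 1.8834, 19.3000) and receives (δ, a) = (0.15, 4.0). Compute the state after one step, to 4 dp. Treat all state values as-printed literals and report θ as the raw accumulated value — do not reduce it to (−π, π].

(-7.7968, -10.4818, 1.9563, 19.5000)

x' = -7.5000 + 19.3000·cos(1.8834)·0.05 = -7.7968
y' = -11.4000 + 19.3000·sin(1.8834)·0.05 = -10.4818
θ' = 1.8834 + (19.3000/2.0)·tan(0.15)·0.05 = 1.9563
v' = 19.3000 + 4.0000·0.05 = 19.5000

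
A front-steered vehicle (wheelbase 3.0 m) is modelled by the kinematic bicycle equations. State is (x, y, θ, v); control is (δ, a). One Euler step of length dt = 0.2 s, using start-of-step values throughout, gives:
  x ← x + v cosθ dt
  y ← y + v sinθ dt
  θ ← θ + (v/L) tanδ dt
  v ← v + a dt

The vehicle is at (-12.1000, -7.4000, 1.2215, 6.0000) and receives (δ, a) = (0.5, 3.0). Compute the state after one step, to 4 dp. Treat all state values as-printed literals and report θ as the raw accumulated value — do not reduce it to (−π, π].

x' = -12.1000 + 6.0000·cos(1.2215)·0.2 = -11.6893
y' = -7.4000 + 6.0000·sin(1.2215)·0.2 = -6.2725
θ' = 1.2215 + (6.0000/3.0)·tan(0.5)·0.2 = 1.4400
v' = 6.0000 + 3.0000·0.2 = 6.6000

(-11.6893, -6.2725, 1.4400, 6.6000)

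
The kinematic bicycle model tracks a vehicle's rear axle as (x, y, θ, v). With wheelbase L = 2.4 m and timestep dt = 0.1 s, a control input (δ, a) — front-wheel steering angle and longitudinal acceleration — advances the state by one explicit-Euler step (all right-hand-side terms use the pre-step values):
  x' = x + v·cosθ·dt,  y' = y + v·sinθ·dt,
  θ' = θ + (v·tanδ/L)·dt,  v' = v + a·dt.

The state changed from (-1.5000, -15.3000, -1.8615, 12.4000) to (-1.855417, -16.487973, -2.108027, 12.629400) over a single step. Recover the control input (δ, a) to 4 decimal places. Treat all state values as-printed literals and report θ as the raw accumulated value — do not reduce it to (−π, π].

a = (v'−v)/dt = (0.229400)/0.1 = 2.2940
Δθ = θ'−θ = -0.246527;  (v·dt/L) = 12.4000·0.1/2.4 = 0.516667
tan δ = Δθ·L/(v·dt) = -0.477149  →  δ = -0.4452

δ = -0.4452, a = 2.2940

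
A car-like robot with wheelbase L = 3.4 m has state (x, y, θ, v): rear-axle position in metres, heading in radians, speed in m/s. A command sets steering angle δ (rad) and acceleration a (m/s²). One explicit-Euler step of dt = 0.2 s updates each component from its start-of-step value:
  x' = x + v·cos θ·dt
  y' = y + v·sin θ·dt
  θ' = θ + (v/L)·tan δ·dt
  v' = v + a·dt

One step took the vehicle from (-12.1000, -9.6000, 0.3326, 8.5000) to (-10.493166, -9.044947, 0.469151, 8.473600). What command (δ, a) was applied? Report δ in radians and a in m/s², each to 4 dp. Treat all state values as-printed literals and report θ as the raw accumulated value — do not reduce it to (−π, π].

δ = 0.2666, a = -0.1320

a = (v'−v)/dt = (-0.026400)/0.2 = -0.1320
Δθ = θ'−θ = 0.136551;  (v·dt/L) = 8.5000·0.2/3.4 = 0.500000
tan δ = Δθ·L/(v·dt) = 0.273102  →  δ = 0.2666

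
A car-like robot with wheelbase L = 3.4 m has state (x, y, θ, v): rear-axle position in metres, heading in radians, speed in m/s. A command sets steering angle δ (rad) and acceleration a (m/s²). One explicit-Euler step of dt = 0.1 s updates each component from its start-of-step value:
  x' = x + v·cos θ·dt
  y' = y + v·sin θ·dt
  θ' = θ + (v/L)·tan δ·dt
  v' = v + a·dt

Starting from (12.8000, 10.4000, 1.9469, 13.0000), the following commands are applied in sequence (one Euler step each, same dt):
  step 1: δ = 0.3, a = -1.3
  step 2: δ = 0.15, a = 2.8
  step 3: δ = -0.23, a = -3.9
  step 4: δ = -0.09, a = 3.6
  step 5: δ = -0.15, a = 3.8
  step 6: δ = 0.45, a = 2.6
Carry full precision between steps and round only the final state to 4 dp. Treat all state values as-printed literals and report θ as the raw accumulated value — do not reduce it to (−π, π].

after step 1 (δ=0.3, a=-1.3): (12.322511, 11.609134, 2.065176, 12.870000)
after step 2 (δ=0.15, a=2.8): (11.711848, 12.742033, 2.122385, 13.150000)
after step 3 (δ=-0.23, a=-3.9): (11.022735, 13.862009, 2.031826, 12.760000)
after step 4 (δ=-0.09, a=3.6): (10.455080, 15.004788, 1.997958, 13.120000)
after step 5 (δ=-0.15, a=3.8): (9.911532, 16.198899, 1.939638, 13.500000)
after step 6 (δ=0.45, a=2.6): (9.424809, 17.458105, 2.131439, 13.760000)

(9.4248, 17.4581, 2.1314, 13.7600)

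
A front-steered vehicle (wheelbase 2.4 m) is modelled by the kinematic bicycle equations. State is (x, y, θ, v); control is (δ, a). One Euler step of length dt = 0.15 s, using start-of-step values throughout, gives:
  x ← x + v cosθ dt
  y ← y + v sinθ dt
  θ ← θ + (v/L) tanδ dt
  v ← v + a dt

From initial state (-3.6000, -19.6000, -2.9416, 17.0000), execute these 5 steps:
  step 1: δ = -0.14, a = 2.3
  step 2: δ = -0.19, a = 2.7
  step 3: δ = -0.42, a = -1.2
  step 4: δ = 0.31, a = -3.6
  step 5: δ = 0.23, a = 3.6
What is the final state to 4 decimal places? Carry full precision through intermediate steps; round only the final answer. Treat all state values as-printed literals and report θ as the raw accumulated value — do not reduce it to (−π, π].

(-15.8581, -17.4557, -3.1943, 17.5700)

after step 1 (δ=-0.14, a=2.3): (-6.099173, -20.106588, -3.091330, 17.345000)
after step 2 (δ=-0.19, a=2.7): (-8.697638, -20.237306, -3.299816, 17.750000)
after step 3 (δ=-0.42, a=-1.2): (-11.326880, -19.817791, -3.795233, 17.570000)
after step 4 (δ=0.31, a=-3.6): (-13.419139, -18.215196, -3.443473, 17.030000)
after step 5 (δ=0.23, a=3.6): (-15.858122, -17.455702, -3.194257, 17.570000)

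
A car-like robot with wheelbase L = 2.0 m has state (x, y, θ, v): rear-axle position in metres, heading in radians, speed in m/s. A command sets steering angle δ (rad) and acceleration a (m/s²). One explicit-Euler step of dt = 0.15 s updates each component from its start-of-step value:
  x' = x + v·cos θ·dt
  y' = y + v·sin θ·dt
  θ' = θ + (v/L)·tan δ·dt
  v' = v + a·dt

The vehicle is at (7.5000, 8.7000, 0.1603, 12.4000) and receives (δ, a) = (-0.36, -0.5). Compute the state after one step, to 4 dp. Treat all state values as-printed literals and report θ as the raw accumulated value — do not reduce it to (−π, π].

(9.3362, 8.9969, -0.1898, 12.3250)

x' = 7.5000 + 12.4000·cos(0.1603)·0.15 = 9.3362
y' = 8.7000 + 12.4000·sin(0.1603)·0.15 = 8.9969
θ' = 0.1603 + (12.4000/2.0)·tan(-0.36)·0.15 = -0.1898
v' = 12.4000 − 0.5000·0.15 = 12.3250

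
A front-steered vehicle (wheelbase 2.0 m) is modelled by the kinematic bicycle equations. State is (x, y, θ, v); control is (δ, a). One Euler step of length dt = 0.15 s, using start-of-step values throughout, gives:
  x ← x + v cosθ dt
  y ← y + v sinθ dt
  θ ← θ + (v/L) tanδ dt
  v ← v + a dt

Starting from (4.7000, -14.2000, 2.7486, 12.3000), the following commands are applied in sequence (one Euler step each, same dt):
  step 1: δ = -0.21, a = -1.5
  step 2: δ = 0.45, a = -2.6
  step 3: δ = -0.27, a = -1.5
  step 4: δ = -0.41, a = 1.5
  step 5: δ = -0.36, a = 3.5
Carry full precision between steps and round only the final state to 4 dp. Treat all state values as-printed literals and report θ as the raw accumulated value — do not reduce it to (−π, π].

after step 1 (δ=-0.21, a=-1.5): (2.995650, -13.493449, 2.551976, 12.075000)
after step 2 (δ=0.45, a=-2.6): (1.490222, -12.486317, 2.989443, 11.685000)
after step 3 (δ=-0.27, a=-1.5): (-0.242279, -12.220664, 2.746899, 11.460000)
after step 4 (δ=-0.41, a=1.5): (-1.829113, -11.559665, 2.373333, 11.685000)
after step 5 (δ=-0.36, a=3.5): (-3.089553, -10.341706, 2.043463, 12.210000)

(-3.0896, -10.3417, 2.0435, 12.2100)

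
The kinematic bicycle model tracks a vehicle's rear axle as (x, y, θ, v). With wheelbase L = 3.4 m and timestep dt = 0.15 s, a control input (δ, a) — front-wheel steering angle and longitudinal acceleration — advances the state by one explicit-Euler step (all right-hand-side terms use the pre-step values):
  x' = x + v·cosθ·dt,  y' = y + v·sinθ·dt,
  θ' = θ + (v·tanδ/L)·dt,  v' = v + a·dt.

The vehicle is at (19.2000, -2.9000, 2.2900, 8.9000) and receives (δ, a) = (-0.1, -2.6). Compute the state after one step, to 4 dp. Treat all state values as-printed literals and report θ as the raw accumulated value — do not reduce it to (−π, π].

x' = 19.2000 + 8.9000·cos(2.2900)·0.15 = 18.3205
y' = -2.9000 + 8.9000·sin(2.2900)·0.15 = -1.8956
θ' = 2.2900 + (8.9000/3.4)·tan(-0.1)·0.15 = 2.2506
v' = 8.9000 − 2.6000·0.15 = 8.5100

(18.3205, -1.8956, 2.2506, 8.5100)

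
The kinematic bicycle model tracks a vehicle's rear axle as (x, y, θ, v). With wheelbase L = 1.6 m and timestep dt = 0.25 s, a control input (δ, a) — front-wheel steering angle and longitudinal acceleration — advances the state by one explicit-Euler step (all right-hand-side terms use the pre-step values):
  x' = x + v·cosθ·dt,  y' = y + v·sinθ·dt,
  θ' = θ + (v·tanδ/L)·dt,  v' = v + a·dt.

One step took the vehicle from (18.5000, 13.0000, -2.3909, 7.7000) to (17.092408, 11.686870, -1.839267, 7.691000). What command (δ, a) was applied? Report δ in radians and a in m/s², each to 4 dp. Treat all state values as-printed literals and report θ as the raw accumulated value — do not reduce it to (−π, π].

a = (v'−v)/dt = (-0.009000)/0.25 = -0.0360
Δθ = θ'−θ = 0.551633;  (v·dt/L) = 7.7000·0.25/1.6 = 1.203125
tan δ = Δθ·L/(v·dt) = 0.458500  →  δ = 0.4299

δ = 0.4299, a = -0.0360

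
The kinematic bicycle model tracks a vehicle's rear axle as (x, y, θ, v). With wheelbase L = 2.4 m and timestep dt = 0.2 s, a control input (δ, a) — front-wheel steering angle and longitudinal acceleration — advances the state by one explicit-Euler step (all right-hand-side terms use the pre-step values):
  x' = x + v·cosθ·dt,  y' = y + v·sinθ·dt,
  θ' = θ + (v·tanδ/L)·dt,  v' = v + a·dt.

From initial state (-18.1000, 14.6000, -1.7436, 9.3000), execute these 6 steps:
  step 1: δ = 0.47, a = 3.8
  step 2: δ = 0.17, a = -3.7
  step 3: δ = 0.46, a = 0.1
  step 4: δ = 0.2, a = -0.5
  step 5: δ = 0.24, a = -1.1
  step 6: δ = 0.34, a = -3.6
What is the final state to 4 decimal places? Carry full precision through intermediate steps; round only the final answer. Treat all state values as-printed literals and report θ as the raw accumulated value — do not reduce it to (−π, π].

(-12.9811, 5.7328, -0.2091, 8.3000)

after step 1 (δ=0.47, a=3.8): (-18.419818, 12.767702, -1.349926, 10.060000)
after step 2 (δ=0.17, a=-3.7): (-17.979032, 10.804579, -1.206021, 9.320000)
after step 3 (δ=0.46, a=0.1): (-17.314069, 9.063223, -0.821222, 9.340000)
after step 4 (δ=0.2, a=-0.5): (-16.041350, 7.695886, -0.663446, 9.240000)
after step 5 (δ=0.24, a=-1.1): (-14.585358, 6.557821, -0.475014, 9.020000)
after step 6 (δ=0.34, a=-3.6): (-12.981086, 5.732760, -0.209122, 8.300000)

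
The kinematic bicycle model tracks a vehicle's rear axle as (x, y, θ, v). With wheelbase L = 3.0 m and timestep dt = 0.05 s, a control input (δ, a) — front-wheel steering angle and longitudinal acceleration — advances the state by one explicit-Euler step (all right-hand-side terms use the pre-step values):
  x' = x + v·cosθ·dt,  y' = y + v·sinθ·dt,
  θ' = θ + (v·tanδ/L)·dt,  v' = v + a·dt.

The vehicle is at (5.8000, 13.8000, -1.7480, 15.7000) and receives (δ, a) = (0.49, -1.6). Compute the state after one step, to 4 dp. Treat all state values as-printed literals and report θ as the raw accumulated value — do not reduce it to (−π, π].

(5.6616, 13.0273, -1.6084, 15.6200)

x' = 5.8000 + 15.7000·cos(-1.7480)·0.05 = 5.6616
y' = 13.8000 + 15.7000·sin(-1.7480)·0.05 = 13.0273
θ' = -1.7480 + (15.7000/3.0)·tan(0.49)·0.05 = -1.6084
v' = 15.7000 − 1.6000·0.05 = 15.6200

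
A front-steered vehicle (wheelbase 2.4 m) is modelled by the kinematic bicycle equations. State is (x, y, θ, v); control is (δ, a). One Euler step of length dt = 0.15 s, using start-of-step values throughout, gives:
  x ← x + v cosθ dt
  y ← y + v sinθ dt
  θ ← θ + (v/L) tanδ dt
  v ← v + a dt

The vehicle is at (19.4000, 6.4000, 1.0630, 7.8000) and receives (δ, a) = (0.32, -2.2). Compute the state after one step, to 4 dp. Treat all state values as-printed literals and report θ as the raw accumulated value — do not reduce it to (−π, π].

(19.9689, 7.4224, 1.2246, 7.4700)

x' = 19.4000 + 7.8000·cos(1.0630)·0.15 = 19.9689
y' = 6.4000 + 7.8000·sin(1.0630)·0.15 = 7.4224
θ' = 1.0630 + (7.8000/2.4)·tan(0.32)·0.15 = 1.2246
v' = 7.8000 − 2.2000·0.15 = 7.4700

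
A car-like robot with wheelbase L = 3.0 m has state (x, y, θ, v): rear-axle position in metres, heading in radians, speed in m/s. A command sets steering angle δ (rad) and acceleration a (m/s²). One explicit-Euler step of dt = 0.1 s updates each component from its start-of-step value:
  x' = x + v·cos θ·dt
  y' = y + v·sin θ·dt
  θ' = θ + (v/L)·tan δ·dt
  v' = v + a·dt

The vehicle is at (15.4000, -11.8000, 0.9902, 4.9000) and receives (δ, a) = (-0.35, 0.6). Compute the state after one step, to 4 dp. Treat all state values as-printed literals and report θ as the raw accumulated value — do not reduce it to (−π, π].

x' = 15.4000 + 4.9000·cos(0.9902)·0.1 = 15.6688
y' = -11.8000 + 4.9000·sin(0.9902)·0.1 = -11.3903
θ' = 0.9902 + (4.9000/3.0)·tan(-0.35)·0.1 = 0.9306
v' = 4.9000 + 0.6000·0.1 = 4.9600

(15.6688, -11.3903, 0.9306, 4.9600)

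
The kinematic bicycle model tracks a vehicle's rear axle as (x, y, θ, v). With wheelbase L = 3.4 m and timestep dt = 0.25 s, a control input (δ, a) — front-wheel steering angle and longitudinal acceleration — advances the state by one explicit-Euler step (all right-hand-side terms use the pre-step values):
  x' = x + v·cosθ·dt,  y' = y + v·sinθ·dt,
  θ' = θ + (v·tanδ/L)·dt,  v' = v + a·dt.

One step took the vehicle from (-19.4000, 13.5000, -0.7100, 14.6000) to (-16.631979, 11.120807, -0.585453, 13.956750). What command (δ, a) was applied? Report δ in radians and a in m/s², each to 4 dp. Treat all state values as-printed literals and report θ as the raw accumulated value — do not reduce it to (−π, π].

a = (v'−v)/dt = (-0.643250)/0.25 = -2.5730
Δθ = θ'−θ = 0.124547;  (v·dt/L) = 14.6000·0.25/3.4 = 1.073529
tan δ = Δθ·L/(v·dt) = 0.116016  →  δ = 0.1155

δ = 0.1155, a = -2.5730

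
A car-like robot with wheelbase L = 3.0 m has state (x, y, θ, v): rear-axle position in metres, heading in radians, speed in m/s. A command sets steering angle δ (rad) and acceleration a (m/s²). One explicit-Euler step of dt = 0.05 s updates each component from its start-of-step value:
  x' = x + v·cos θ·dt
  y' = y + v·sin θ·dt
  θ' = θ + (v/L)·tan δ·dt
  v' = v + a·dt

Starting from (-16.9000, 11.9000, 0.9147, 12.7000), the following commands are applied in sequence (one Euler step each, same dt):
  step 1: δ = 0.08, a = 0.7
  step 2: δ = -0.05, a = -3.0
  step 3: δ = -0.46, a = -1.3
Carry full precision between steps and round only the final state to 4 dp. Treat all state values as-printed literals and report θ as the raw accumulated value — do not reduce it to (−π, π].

(-15.7521, 13.4153, 0.8171, 12.5200)

after step 1 (δ=0.08, a=0.7): (-16.512632, 12.403161, 0.931670, 12.735000)
after step 2 (δ=-0.05, a=-3.0): (-16.132814, 12.914227, 0.921048, 12.585000)
after step 3 (δ=-0.46, a=-1.3): (-15.752127, 13.415259, 0.817128, 12.520000)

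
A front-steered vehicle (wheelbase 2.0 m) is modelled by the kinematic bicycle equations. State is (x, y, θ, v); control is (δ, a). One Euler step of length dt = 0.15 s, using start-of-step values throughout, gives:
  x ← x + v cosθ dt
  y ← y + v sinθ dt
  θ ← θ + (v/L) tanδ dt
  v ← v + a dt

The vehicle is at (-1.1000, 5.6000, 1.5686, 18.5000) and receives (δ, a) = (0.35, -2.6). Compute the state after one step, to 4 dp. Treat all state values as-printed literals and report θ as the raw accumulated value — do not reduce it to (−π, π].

x' = -1.1000 + 18.5000·cos(1.5686)·0.15 = -1.0939
y' = 5.6000 + 18.5000·sin(1.5686)·0.15 = 8.3750
θ' = 1.5686 + (18.5000/2.0)·tan(0.35)·0.15 = 2.0751
v' = 18.5000 − 2.6000·0.15 = 18.1100

(-1.0939, 8.3750, 2.0751, 18.1100)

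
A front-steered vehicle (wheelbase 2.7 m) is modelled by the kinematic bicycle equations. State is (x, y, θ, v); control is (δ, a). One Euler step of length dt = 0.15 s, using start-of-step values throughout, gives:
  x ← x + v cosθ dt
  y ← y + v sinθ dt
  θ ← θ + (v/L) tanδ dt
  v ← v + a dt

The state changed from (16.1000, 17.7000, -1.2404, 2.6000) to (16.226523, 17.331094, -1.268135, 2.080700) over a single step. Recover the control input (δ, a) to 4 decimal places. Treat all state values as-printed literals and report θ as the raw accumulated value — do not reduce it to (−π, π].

δ = -0.1897, a = -3.4620

a = (v'−v)/dt = (-0.519300)/0.15 = -3.4620
Δθ = θ'−θ = -0.027735;  (v·dt/L) = 2.6000·0.15/2.7 = 0.144444
tan δ = Δθ·L/(v·dt) = -0.192012  →  δ = -0.1897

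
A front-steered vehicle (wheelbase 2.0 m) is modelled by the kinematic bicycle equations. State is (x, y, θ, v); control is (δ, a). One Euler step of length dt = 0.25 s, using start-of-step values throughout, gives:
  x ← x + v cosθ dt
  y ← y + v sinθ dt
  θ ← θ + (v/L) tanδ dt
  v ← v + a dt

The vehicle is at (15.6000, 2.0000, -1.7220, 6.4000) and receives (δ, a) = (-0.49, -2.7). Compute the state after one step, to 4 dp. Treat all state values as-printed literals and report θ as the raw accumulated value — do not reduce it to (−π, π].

(15.3590, 0.4183, -2.1487, 5.7250)

x' = 15.6000 + 6.4000·cos(-1.7220)·0.25 = 15.3590
y' = 2.0000 + 6.4000·sin(-1.7220)·0.25 = 0.4183
θ' = -1.7220 + (6.4000/2.0)·tan(-0.49)·0.25 = -2.1487
v' = 6.4000 − 2.7000·0.25 = 5.7250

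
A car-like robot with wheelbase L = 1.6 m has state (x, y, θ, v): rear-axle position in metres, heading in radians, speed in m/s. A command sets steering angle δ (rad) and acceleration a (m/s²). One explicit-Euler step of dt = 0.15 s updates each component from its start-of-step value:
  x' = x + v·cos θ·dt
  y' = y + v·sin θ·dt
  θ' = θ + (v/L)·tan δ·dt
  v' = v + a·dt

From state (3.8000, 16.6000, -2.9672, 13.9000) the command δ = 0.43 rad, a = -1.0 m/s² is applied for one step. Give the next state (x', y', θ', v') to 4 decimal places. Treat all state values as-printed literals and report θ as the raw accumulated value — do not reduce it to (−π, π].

(1.7466, 16.2382, -2.3696, 13.7500)

x' = 3.8000 + 13.9000·cos(-2.9672)·0.15 = 1.7466
y' = 16.6000 + 13.9000·sin(-2.9672)·0.15 = 16.2382
θ' = -2.9672 + (13.9000/1.6)·tan(0.43)·0.15 = -2.3696
v' = 13.9000 − 1.0000·0.15 = 13.7500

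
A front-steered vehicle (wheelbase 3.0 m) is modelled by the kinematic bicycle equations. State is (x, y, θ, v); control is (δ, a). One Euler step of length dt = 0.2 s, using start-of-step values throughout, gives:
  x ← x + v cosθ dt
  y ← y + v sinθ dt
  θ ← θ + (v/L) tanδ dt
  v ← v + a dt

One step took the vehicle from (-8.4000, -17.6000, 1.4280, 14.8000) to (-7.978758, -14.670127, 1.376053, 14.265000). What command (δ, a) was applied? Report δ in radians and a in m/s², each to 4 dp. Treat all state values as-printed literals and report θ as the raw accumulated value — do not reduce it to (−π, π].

δ = -0.0526, a = -2.6750

a = (v'−v)/dt = (-0.535000)/0.2 = -2.6750
Δθ = θ'−θ = -0.051947;  (v·dt/L) = 14.8000·0.2/3.0 = 0.986667
tan δ = Δθ·L/(v·dt) = -0.052649  →  δ = -0.0526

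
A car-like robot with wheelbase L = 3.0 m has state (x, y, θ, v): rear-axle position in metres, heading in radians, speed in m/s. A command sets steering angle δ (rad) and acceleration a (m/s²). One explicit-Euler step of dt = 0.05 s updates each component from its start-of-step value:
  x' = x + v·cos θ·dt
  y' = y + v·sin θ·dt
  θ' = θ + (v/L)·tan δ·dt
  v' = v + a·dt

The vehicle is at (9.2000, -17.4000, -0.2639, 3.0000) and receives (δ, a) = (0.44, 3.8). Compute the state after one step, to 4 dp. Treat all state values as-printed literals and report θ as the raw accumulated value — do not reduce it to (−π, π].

(9.3448, -17.4391, -0.2404, 3.1900)

x' = 9.2000 + 3.0000·cos(-0.2639)·0.05 = 9.3448
y' = -17.4000 + 3.0000·sin(-0.2639)·0.05 = -17.4391
θ' = -0.2639 + (3.0000/3.0)·tan(0.44)·0.05 = -0.2404
v' = 3.0000 + 3.8000·0.05 = 3.1900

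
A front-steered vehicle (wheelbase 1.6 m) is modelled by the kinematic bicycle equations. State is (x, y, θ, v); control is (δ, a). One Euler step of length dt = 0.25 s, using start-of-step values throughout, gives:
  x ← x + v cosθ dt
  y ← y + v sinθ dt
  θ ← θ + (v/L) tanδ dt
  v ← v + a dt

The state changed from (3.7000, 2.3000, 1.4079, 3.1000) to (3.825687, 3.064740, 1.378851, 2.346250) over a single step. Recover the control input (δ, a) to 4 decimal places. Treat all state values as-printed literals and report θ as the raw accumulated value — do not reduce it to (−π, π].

a = (v'−v)/dt = (-0.753750)/0.25 = -3.0150
Δθ = θ'−θ = -0.029049;  (v·dt/L) = 3.1000·0.25/1.6 = 0.484375
tan δ = Δθ·L/(v·dt) = -0.059972  →  δ = -0.0599

δ = -0.0599, a = -3.0150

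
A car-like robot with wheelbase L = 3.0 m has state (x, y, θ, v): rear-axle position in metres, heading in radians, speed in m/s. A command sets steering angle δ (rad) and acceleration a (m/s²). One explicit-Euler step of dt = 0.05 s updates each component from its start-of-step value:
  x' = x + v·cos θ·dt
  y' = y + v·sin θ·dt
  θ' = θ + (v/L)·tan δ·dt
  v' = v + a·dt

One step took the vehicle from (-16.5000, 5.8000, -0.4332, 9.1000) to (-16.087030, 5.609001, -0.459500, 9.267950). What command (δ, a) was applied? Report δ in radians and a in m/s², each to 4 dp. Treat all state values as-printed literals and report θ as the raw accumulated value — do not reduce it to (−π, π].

a = (v'−v)/dt = (0.167950)/0.05 = 3.3590
Δθ = θ'−θ = -0.026300;  (v·dt/L) = 9.1000·0.05/3.0 = 0.151667
tan δ = Δθ·L/(v·dt) = -0.173407  →  δ = -0.1717

δ = -0.1717, a = 3.3590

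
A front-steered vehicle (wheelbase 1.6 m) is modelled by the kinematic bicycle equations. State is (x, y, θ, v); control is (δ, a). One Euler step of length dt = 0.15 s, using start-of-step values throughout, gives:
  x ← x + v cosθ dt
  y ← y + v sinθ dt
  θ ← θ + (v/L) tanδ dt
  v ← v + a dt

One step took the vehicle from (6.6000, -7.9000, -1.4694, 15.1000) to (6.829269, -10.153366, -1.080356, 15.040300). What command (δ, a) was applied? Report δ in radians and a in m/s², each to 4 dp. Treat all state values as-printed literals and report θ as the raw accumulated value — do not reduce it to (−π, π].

a = (v'−v)/dt = (-0.059700)/0.15 = -0.3980
Δθ = θ'−θ = 0.389044;  (v·dt/L) = 15.1000·0.15/1.6 = 1.415625
tan δ = Δθ·L/(v·dt) = 0.274821  →  δ = 0.2682

δ = 0.2682, a = -0.3980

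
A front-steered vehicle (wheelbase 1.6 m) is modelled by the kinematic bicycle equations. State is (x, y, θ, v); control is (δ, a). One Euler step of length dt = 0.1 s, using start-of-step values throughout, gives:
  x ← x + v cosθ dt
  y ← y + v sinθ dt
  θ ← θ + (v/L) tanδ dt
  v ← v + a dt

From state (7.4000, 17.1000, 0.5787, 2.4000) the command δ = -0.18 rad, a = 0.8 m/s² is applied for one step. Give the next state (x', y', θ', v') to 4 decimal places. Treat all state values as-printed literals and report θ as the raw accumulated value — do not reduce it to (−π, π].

x' = 7.4000 + 2.4000·cos(0.5787)·0.1 = 7.6009
y' = 17.1000 + 2.4000·sin(0.5787)·0.1 = 17.2313
θ' = 0.5787 + (2.4000/1.6)·tan(-0.18)·0.1 = 0.5514
v' = 2.4000 + 0.8000·0.1 = 2.4800

(7.6009, 17.2313, 0.5514, 2.4800)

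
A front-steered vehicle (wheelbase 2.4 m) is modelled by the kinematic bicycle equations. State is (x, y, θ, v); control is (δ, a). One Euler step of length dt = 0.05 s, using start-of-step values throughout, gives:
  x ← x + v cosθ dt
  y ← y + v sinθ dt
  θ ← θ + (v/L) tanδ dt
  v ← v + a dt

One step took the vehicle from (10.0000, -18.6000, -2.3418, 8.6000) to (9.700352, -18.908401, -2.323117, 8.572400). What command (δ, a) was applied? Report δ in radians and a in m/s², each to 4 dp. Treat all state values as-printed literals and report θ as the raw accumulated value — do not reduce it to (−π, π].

δ = 0.1039, a = -0.5520

a = (v'−v)/dt = (-0.027600)/0.05 = -0.5520
Δθ = θ'−θ = 0.018683;  (v·dt/L) = 8.6000·0.05/2.4 = 0.179167
tan δ = Δθ·L/(v·dt) = 0.104277  →  δ = 0.1039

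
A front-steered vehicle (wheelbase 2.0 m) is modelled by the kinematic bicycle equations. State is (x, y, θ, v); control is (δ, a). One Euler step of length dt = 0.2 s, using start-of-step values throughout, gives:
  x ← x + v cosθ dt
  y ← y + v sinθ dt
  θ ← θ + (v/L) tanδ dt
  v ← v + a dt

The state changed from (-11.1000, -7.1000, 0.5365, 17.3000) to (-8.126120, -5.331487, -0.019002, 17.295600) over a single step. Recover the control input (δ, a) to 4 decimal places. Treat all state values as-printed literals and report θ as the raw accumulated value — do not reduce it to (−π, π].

δ = -0.3107, a = -0.0220

a = (v'−v)/dt = (-0.004400)/0.2 = -0.0220
Δθ = θ'−θ = -0.555502;  (v·dt/L) = 17.3000·0.2/2.0 = 1.730000
tan δ = Δθ·L/(v·dt) = -0.321099  →  δ = -0.3107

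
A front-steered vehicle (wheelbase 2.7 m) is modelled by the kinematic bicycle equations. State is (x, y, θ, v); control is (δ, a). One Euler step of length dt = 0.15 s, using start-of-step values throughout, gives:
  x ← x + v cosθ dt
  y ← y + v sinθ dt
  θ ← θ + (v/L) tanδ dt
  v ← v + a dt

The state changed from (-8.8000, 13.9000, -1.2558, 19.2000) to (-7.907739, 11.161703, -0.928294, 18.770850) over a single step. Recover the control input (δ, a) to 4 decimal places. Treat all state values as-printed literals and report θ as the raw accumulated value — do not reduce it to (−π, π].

δ = 0.2979, a = -2.8610

a = (v'−v)/dt = (-0.429150)/0.15 = -2.8610
Δθ = θ'−θ = 0.327506;  (v·dt/L) = 19.2000·0.15/2.7 = 1.066667
tan δ = Δθ·L/(v·dt) = 0.307037  →  δ = 0.2979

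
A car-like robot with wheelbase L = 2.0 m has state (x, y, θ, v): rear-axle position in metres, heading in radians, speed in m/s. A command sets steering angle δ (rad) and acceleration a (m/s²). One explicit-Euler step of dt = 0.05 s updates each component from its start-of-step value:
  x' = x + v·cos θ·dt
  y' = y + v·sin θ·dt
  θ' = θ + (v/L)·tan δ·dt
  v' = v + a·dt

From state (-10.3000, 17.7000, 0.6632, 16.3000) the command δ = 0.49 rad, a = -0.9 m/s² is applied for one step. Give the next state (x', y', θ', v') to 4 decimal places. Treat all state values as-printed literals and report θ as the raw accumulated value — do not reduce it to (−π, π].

(-9.6578, 18.2017, 0.8806, 16.2550)

x' = -10.3000 + 16.3000·cos(0.6632)·0.05 = -9.6578
y' = 17.7000 + 16.3000·sin(0.6632)·0.05 = 18.2017
θ' = 0.6632 + (16.3000/2.0)·tan(0.49)·0.05 = 0.8806
v' = 16.3000 − 0.9000·0.05 = 16.2550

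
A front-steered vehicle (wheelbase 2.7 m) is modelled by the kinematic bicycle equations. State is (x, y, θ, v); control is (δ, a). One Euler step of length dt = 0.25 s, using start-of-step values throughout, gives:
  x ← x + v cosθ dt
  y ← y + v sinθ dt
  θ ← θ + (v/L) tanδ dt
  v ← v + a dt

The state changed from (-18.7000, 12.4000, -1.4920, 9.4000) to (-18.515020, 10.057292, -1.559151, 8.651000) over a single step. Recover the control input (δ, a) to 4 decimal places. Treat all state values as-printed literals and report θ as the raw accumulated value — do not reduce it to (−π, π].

δ = -0.0770, a = -2.9960

a = (v'−v)/dt = (-0.749000)/0.25 = -2.9960
Δθ = θ'−θ = -0.067151;  (v·dt/L) = 9.4000·0.25/2.7 = 0.870370
tan δ = Δθ·L/(v·dt) = -0.077152  →  δ = -0.0770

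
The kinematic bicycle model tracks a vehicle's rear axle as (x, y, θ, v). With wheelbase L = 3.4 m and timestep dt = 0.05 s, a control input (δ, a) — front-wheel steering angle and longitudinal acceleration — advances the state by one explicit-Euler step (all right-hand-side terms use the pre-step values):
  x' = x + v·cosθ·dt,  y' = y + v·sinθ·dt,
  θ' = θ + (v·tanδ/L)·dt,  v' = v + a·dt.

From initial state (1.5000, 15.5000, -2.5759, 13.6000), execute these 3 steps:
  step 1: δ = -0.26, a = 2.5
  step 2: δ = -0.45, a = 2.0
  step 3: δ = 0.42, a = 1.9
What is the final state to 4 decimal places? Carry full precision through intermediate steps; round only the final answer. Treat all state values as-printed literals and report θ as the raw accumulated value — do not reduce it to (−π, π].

after step 1 (δ=-0.26, a=2.5): (0.925932, 15.135520, -2.629104, 13.725000)
after step 2 (δ=-0.45, a=2.0): (0.327847, 14.799019, -2.726603, 13.825000)
after step 3 (δ=0.42, a=1.9): (-0.304730, 14.520320, -2.635811, 13.920000)

(-0.3047, 14.5203, -2.6358, 13.9200)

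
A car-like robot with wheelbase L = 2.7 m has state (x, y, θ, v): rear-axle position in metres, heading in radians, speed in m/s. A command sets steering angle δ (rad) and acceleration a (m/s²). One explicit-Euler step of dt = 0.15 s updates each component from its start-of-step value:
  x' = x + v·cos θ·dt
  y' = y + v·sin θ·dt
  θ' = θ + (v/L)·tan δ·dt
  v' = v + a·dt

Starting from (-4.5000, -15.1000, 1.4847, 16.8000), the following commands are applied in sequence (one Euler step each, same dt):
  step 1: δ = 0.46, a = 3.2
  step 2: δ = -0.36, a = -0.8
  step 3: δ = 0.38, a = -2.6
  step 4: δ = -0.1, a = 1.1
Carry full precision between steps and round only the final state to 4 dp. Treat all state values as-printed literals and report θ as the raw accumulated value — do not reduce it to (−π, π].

after step 1 (δ=0.46, a=3.2): (-4.283305, -12.589334, 1.947119, 17.280000)
after step 2 (δ=-0.36, a=-0.8): (-5.235873, -10.178716, 1.585772, 17.160000)
after step 3 (δ=0.38, a=-2.6): (-5.274419, -7.605005, 1.966546, 16.770000)
after step 4 (δ=-0.1, a=1.1): (-6.244143, -5.283933, 1.873067, 16.935000)

(-6.2441, -5.2839, 1.8731, 16.9350)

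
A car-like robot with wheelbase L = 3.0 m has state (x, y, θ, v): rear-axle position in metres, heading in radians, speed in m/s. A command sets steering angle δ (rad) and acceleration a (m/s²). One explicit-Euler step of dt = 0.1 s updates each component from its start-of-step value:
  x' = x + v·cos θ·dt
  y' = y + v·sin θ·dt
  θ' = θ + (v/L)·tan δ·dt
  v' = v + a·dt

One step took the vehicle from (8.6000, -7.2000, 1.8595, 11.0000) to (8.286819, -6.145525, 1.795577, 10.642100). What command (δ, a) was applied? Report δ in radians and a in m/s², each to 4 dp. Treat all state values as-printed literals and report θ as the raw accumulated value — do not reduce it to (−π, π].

a = (v'−v)/dt = (-0.357900)/0.1 = -3.5790
Δθ = θ'−θ = -0.063923;  (v·dt/L) = 11.0000·0.1/3.0 = 0.366667
tan δ = Δθ·L/(v·dt) = -0.174335  →  δ = -0.1726

δ = -0.1726, a = -3.5790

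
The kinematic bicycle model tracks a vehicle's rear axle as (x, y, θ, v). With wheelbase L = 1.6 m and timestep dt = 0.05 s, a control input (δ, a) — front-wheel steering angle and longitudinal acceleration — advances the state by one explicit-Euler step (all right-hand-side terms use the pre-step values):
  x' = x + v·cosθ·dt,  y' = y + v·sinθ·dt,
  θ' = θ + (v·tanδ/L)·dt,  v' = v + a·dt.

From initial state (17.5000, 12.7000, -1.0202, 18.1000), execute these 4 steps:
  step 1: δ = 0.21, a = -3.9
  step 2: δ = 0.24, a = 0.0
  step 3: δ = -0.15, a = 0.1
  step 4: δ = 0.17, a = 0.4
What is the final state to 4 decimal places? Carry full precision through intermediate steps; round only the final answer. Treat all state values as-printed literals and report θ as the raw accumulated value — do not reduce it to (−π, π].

after step 1 (δ=0.21, a=-3.9): (17.973492, 11.928748, -0.899641, 17.905000)
after step 2 (δ=0.24, a=0.0): (18.530240, 11.227674, -0.762715, 17.905000)
after step 3 (δ=-0.15, a=0.1): (19.177473, 10.609158, -0.847280, 17.910000)
after step 4 (δ=0.17, a=0.4): (19.770316, 9.937996, -0.751205, 17.930000)

(19.7703, 9.9380, -0.7512, 17.9300)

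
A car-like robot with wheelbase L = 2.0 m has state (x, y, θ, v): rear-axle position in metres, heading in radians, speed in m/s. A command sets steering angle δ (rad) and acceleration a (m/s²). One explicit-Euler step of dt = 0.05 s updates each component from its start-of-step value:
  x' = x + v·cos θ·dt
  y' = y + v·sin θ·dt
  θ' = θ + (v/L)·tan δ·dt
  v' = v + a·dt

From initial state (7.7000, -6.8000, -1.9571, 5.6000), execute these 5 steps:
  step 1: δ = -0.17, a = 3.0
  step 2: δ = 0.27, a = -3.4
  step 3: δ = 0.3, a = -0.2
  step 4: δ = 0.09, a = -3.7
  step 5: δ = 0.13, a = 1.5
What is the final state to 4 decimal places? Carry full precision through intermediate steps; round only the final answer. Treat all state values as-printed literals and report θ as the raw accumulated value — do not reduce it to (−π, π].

(7.2058, -8.1028, -1.8680, 5.4600)

after step 1 (δ=-0.17, a=3.0): (7.594505, -7.059366, -1.981132, 5.750000)
after step 2 (δ=0.27, a=-3.4): (7.479817, -7.323000, -1.941348, 5.580000)
after step 3 (δ=0.3, a=-0.2): (7.378782, -7.583064, -1.898196, 5.570000)
after step 4 (δ=0.09, a=-3.7): (7.289222, -7.846770, -1.885629, 5.385000)
after step 5 (δ=0.13, a=1.5): (7.205847, -8.102786, -1.868029, 5.460000)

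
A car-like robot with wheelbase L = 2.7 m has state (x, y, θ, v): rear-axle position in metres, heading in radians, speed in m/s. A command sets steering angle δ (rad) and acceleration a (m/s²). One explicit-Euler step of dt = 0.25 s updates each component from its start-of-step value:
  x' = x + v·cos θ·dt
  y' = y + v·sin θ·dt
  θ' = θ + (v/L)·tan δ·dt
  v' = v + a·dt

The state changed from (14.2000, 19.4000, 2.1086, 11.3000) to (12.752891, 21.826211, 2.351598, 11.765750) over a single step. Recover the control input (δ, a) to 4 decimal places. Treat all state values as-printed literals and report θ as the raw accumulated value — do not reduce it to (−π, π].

a = (v'−v)/dt = (0.465750)/0.25 = 1.8630
Δθ = θ'−θ = 0.242998;  (v·dt/L) = 11.3000·0.25/2.7 = 1.046296
tan δ = Δθ·L/(v·dt) = 0.232246  →  δ = 0.2282

δ = 0.2282, a = 1.8630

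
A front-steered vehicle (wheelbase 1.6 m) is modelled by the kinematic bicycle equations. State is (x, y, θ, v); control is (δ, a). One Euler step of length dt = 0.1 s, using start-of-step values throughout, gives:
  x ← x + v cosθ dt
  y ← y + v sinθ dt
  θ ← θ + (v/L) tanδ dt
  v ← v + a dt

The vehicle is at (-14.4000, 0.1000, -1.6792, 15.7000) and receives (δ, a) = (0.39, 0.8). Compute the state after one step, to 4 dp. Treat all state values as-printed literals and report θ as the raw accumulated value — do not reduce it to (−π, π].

(-14.5699, -1.4608, -1.2759, 15.7800)

x' = -14.4000 + 15.7000·cos(-1.6792)·0.1 = -14.5699
y' = 0.1000 + 15.7000·sin(-1.6792)·0.1 = -1.4608
θ' = -1.6792 + (15.7000/1.6)·tan(0.39)·0.1 = -1.2759
v' = 15.7000 + 0.8000·0.1 = 15.7800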